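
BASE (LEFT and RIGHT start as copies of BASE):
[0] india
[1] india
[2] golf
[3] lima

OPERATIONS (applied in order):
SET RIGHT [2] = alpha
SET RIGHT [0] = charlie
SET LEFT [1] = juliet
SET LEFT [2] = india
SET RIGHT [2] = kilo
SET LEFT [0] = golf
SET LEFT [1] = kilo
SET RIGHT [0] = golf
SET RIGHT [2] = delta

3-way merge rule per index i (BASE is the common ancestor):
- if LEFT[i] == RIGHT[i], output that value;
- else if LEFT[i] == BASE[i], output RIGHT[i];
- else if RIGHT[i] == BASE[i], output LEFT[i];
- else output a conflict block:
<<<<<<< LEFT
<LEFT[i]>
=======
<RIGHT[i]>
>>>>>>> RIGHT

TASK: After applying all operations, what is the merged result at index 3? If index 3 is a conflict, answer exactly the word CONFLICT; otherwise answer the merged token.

Answer: lima

Derivation:
Final LEFT:  [golf, kilo, india, lima]
Final RIGHT: [golf, india, delta, lima]
i=0: L=golf R=golf -> agree -> golf
i=1: L=kilo, R=india=BASE -> take LEFT -> kilo
i=2: BASE=golf L=india R=delta all differ -> CONFLICT
i=3: L=lima R=lima -> agree -> lima
Index 3 -> lima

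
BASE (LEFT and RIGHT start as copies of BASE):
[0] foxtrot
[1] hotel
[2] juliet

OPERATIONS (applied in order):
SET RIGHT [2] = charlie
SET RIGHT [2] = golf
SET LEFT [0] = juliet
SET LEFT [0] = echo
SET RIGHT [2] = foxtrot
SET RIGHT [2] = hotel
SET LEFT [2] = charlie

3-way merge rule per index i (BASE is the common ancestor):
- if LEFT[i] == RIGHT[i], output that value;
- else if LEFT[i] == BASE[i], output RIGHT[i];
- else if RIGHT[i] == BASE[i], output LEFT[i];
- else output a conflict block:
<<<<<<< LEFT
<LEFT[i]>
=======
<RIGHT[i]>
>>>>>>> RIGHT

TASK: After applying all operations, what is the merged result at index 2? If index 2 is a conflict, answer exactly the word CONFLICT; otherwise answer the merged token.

Final LEFT:  [echo, hotel, charlie]
Final RIGHT: [foxtrot, hotel, hotel]
i=0: L=echo, R=foxtrot=BASE -> take LEFT -> echo
i=1: L=hotel R=hotel -> agree -> hotel
i=2: BASE=juliet L=charlie R=hotel all differ -> CONFLICT
Index 2 -> CONFLICT

Answer: CONFLICT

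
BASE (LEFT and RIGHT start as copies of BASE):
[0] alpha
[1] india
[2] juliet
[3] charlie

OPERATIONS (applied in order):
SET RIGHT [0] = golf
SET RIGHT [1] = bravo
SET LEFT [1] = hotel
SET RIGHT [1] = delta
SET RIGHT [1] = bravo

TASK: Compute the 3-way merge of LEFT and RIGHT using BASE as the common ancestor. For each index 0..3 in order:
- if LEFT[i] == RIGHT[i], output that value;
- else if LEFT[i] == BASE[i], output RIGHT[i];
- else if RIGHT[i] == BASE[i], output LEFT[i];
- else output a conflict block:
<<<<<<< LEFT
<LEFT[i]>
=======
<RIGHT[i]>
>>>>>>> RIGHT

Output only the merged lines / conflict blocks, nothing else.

Final LEFT:  [alpha, hotel, juliet, charlie]
Final RIGHT: [golf, bravo, juliet, charlie]
i=0: L=alpha=BASE, R=golf -> take RIGHT -> golf
i=1: BASE=india L=hotel R=bravo all differ -> CONFLICT
i=2: L=juliet R=juliet -> agree -> juliet
i=3: L=charlie R=charlie -> agree -> charlie

Answer: golf
<<<<<<< LEFT
hotel
=======
bravo
>>>>>>> RIGHT
juliet
charlie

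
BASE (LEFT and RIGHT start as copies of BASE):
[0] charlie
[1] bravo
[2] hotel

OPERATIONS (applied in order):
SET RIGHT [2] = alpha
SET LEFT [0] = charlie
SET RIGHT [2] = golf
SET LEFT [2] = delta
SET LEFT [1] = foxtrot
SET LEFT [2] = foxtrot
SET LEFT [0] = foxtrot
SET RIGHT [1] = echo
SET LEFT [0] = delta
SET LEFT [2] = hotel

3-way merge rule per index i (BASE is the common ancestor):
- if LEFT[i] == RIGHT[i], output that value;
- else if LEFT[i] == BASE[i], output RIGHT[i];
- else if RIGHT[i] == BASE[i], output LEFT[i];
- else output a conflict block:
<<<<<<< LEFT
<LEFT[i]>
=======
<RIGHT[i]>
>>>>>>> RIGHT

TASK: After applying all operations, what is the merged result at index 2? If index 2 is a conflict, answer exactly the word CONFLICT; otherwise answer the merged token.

Answer: golf

Derivation:
Final LEFT:  [delta, foxtrot, hotel]
Final RIGHT: [charlie, echo, golf]
i=0: L=delta, R=charlie=BASE -> take LEFT -> delta
i=1: BASE=bravo L=foxtrot R=echo all differ -> CONFLICT
i=2: L=hotel=BASE, R=golf -> take RIGHT -> golf
Index 2 -> golf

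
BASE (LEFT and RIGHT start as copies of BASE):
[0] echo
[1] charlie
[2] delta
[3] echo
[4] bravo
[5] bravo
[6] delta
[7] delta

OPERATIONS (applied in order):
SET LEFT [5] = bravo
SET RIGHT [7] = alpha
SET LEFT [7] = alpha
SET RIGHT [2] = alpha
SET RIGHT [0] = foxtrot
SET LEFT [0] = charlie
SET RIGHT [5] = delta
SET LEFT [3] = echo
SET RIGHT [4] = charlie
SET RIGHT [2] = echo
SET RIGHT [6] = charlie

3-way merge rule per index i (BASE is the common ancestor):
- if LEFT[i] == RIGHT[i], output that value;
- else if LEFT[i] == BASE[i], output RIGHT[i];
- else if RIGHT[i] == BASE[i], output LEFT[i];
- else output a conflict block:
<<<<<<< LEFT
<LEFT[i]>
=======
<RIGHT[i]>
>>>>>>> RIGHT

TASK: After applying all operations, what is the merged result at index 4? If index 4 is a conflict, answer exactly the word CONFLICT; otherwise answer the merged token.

Answer: charlie

Derivation:
Final LEFT:  [charlie, charlie, delta, echo, bravo, bravo, delta, alpha]
Final RIGHT: [foxtrot, charlie, echo, echo, charlie, delta, charlie, alpha]
i=0: BASE=echo L=charlie R=foxtrot all differ -> CONFLICT
i=1: L=charlie R=charlie -> agree -> charlie
i=2: L=delta=BASE, R=echo -> take RIGHT -> echo
i=3: L=echo R=echo -> agree -> echo
i=4: L=bravo=BASE, R=charlie -> take RIGHT -> charlie
i=5: L=bravo=BASE, R=delta -> take RIGHT -> delta
i=6: L=delta=BASE, R=charlie -> take RIGHT -> charlie
i=7: L=alpha R=alpha -> agree -> alpha
Index 4 -> charlie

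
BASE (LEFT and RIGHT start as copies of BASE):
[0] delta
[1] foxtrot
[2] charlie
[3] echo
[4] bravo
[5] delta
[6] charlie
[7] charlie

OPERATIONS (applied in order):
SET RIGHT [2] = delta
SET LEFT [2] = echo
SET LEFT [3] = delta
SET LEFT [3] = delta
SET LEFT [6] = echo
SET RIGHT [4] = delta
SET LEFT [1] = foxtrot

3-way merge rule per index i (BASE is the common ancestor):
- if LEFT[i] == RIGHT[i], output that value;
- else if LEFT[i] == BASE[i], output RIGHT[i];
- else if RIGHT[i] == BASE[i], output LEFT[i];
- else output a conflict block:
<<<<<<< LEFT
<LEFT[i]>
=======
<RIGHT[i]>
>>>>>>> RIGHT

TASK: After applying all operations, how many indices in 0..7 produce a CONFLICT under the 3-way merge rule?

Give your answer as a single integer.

Final LEFT:  [delta, foxtrot, echo, delta, bravo, delta, echo, charlie]
Final RIGHT: [delta, foxtrot, delta, echo, delta, delta, charlie, charlie]
i=0: L=delta R=delta -> agree -> delta
i=1: L=foxtrot R=foxtrot -> agree -> foxtrot
i=2: BASE=charlie L=echo R=delta all differ -> CONFLICT
i=3: L=delta, R=echo=BASE -> take LEFT -> delta
i=4: L=bravo=BASE, R=delta -> take RIGHT -> delta
i=5: L=delta R=delta -> agree -> delta
i=6: L=echo, R=charlie=BASE -> take LEFT -> echo
i=7: L=charlie R=charlie -> agree -> charlie
Conflict count: 1

Answer: 1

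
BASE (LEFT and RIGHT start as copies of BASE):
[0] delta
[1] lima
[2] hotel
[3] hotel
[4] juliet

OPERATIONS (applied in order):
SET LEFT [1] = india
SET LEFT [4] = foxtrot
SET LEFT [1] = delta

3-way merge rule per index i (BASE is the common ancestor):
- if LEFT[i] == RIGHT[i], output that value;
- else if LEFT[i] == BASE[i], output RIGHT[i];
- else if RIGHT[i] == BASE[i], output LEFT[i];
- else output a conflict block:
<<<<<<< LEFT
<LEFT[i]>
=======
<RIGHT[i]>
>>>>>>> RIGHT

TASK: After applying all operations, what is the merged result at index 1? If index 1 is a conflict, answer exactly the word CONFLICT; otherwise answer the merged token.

Final LEFT:  [delta, delta, hotel, hotel, foxtrot]
Final RIGHT: [delta, lima, hotel, hotel, juliet]
i=0: L=delta R=delta -> agree -> delta
i=1: L=delta, R=lima=BASE -> take LEFT -> delta
i=2: L=hotel R=hotel -> agree -> hotel
i=3: L=hotel R=hotel -> agree -> hotel
i=4: L=foxtrot, R=juliet=BASE -> take LEFT -> foxtrot
Index 1 -> delta

Answer: delta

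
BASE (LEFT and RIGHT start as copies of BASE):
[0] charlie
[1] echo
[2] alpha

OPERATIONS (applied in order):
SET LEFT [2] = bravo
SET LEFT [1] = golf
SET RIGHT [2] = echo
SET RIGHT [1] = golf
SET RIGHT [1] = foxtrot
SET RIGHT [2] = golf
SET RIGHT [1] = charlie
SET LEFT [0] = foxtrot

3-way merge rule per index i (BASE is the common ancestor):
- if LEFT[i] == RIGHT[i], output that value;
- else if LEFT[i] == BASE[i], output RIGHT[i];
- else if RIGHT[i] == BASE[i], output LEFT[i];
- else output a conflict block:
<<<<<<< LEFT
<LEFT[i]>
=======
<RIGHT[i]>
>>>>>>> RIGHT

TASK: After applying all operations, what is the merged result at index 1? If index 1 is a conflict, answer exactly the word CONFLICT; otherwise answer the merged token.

Answer: CONFLICT

Derivation:
Final LEFT:  [foxtrot, golf, bravo]
Final RIGHT: [charlie, charlie, golf]
i=0: L=foxtrot, R=charlie=BASE -> take LEFT -> foxtrot
i=1: BASE=echo L=golf R=charlie all differ -> CONFLICT
i=2: BASE=alpha L=bravo R=golf all differ -> CONFLICT
Index 1 -> CONFLICT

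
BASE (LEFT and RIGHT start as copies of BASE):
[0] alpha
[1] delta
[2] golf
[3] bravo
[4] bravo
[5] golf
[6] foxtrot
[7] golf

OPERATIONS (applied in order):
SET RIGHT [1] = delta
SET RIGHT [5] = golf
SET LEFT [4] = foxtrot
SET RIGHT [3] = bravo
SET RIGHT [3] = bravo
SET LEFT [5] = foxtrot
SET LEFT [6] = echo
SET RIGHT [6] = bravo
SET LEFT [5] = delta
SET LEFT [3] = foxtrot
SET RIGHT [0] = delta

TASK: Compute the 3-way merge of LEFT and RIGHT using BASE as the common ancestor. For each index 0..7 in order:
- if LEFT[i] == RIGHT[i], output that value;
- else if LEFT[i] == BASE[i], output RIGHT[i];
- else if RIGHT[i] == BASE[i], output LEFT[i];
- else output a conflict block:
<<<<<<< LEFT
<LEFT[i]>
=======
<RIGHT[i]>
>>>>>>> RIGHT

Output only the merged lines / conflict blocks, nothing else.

Final LEFT:  [alpha, delta, golf, foxtrot, foxtrot, delta, echo, golf]
Final RIGHT: [delta, delta, golf, bravo, bravo, golf, bravo, golf]
i=0: L=alpha=BASE, R=delta -> take RIGHT -> delta
i=1: L=delta R=delta -> agree -> delta
i=2: L=golf R=golf -> agree -> golf
i=3: L=foxtrot, R=bravo=BASE -> take LEFT -> foxtrot
i=4: L=foxtrot, R=bravo=BASE -> take LEFT -> foxtrot
i=5: L=delta, R=golf=BASE -> take LEFT -> delta
i=6: BASE=foxtrot L=echo R=bravo all differ -> CONFLICT
i=7: L=golf R=golf -> agree -> golf

Answer: delta
delta
golf
foxtrot
foxtrot
delta
<<<<<<< LEFT
echo
=======
bravo
>>>>>>> RIGHT
golf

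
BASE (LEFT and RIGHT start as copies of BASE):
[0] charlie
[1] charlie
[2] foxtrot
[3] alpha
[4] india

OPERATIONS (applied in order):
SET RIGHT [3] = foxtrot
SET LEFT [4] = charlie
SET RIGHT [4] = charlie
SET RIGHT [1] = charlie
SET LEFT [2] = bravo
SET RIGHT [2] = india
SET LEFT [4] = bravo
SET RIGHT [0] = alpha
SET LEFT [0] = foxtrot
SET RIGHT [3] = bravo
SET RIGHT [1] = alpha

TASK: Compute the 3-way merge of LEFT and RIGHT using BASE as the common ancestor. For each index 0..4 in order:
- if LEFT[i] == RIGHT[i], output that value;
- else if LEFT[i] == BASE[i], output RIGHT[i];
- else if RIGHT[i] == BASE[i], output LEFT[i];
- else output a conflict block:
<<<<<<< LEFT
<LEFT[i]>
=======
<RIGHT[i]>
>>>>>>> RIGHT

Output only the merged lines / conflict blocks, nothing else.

Answer: <<<<<<< LEFT
foxtrot
=======
alpha
>>>>>>> RIGHT
alpha
<<<<<<< LEFT
bravo
=======
india
>>>>>>> RIGHT
bravo
<<<<<<< LEFT
bravo
=======
charlie
>>>>>>> RIGHT

Derivation:
Final LEFT:  [foxtrot, charlie, bravo, alpha, bravo]
Final RIGHT: [alpha, alpha, india, bravo, charlie]
i=0: BASE=charlie L=foxtrot R=alpha all differ -> CONFLICT
i=1: L=charlie=BASE, R=alpha -> take RIGHT -> alpha
i=2: BASE=foxtrot L=bravo R=india all differ -> CONFLICT
i=3: L=alpha=BASE, R=bravo -> take RIGHT -> bravo
i=4: BASE=india L=bravo R=charlie all differ -> CONFLICT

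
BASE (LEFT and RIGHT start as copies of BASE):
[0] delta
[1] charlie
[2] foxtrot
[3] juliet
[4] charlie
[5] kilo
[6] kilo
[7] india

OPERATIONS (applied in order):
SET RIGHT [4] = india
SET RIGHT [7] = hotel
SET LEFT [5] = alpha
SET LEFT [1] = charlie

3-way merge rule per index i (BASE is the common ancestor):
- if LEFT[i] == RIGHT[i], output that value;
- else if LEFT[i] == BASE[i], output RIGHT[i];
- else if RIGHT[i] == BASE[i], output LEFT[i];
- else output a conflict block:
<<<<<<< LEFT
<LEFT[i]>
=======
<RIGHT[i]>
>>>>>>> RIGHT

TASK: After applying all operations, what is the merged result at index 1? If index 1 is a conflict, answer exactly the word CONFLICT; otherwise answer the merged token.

Final LEFT:  [delta, charlie, foxtrot, juliet, charlie, alpha, kilo, india]
Final RIGHT: [delta, charlie, foxtrot, juliet, india, kilo, kilo, hotel]
i=0: L=delta R=delta -> agree -> delta
i=1: L=charlie R=charlie -> agree -> charlie
i=2: L=foxtrot R=foxtrot -> agree -> foxtrot
i=3: L=juliet R=juliet -> agree -> juliet
i=4: L=charlie=BASE, R=india -> take RIGHT -> india
i=5: L=alpha, R=kilo=BASE -> take LEFT -> alpha
i=6: L=kilo R=kilo -> agree -> kilo
i=7: L=india=BASE, R=hotel -> take RIGHT -> hotel
Index 1 -> charlie

Answer: charlie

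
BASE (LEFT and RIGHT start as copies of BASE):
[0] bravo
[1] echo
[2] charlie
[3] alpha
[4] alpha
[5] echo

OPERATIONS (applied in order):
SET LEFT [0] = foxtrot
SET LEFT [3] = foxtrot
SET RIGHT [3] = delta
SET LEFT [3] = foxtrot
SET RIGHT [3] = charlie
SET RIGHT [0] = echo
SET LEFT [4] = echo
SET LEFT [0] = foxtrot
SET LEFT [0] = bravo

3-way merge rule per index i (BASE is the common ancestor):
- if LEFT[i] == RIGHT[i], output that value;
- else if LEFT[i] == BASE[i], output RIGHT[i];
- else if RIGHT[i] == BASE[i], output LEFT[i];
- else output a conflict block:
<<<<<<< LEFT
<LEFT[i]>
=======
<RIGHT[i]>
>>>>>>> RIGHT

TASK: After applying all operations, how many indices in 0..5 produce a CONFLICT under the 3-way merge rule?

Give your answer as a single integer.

Answer: 1

Derivation:
Final LEFT:  [bravo, echo, charlie, foxtrot, echo, echo]
Final RIGHT: [echo, echo, charlie, charlie, alpha, echo]
i=0: L=bravo=BASE, R=echo -> take RIGHT -> echo
i=1: L=echo R=echo -> agree -> echo
i=2: L=charlie R=charlie -> agree -> charlie
i=3: BASE=alpha L=foxtrot R=charlie all differ -> CONFLICT
i=4: L=echo, R=alpha=BASE -> take LEFT -> echo
i=5: L=echo R=echo -> agree -> echo
Conflict count: 1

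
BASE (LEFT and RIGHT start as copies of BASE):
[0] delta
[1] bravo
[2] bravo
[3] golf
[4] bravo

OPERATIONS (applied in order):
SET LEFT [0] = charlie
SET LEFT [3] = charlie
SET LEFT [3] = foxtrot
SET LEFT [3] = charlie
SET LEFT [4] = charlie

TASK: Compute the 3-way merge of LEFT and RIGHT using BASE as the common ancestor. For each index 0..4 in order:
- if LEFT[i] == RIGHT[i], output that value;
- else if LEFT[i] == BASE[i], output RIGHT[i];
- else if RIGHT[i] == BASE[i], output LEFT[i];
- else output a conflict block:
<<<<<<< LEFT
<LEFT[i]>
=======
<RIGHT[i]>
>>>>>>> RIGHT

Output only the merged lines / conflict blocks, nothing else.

Answer: charlie
bravo
bravo
charlie
charlie

Derivation:
Final LEFT:  [charlie, bravo, bravo, charlie, charlie]
Final RIGHT: [delta, bravo, bravo, golf, bravo]
i=0: L=charlie, R=delta=BASE -> take LEFT -> charlie
i=1: L=bravo R=bravo -> agree -> bravo
i=2: L=bravo R=bravo -> agree -> bravo
i=3: L=charlie, R=golf=BASE -> take LEFT -> charlie
i=4: L=charlie, R=bravo=BASE -> take LEFT -> charlie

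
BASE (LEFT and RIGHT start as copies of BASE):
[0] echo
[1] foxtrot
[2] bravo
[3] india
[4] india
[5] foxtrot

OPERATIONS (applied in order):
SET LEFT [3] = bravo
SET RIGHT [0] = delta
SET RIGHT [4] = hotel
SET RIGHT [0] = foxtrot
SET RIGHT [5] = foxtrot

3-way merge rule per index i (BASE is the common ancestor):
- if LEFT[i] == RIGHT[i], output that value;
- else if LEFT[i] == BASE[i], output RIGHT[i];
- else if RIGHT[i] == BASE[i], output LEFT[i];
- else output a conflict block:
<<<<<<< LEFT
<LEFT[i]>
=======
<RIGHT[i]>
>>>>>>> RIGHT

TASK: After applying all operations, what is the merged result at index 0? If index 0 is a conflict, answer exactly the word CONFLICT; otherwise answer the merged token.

Answer: foxtrot

Derivation:
Final LEFT:  [echo, foxtrot, bravo, bravo, india, foxtrot]
Final RIGHT: [foxtrot, foxtrot, bravo, india, hotel, foxtrot]
i=0: L=echo=BASE, R=foxtrot -> take RIGHT -> foxtrot
i=1: L=foxtrot R=foxtrot -> agree -> foxtrot
i=2: L=bravo R=bravo -> agree -> bravo
i=3: L=bravo, R=india=BASE -> take LEFT -> bravo
i=4: L=india=BASE, R=hotel -> take RIGHT -> hotel
i=5: L=foxtrot R=foxtrot -> agree -> foxtrot
Index 0 -> foxtrot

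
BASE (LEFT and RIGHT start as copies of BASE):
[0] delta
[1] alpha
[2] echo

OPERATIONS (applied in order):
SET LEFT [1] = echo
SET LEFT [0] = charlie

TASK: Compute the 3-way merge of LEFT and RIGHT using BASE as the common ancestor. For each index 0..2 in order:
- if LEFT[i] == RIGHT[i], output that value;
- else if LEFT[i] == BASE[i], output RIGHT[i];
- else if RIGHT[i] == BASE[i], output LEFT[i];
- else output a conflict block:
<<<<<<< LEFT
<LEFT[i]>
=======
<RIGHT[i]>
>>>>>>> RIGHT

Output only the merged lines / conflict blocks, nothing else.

Answer: charlie
echo
echo

Derivation:
Final LEFT:  [charlie, echo, echo]
Final RIGHT: [delta, alpha, echo]
i=0: L=charlie, R=delta=BASE -> take LEFT -> charlie
i=1: L=echo, R=alpha=BASE -> take LEFT -> echo
i=2: L=echo R=echo -> agree -> echo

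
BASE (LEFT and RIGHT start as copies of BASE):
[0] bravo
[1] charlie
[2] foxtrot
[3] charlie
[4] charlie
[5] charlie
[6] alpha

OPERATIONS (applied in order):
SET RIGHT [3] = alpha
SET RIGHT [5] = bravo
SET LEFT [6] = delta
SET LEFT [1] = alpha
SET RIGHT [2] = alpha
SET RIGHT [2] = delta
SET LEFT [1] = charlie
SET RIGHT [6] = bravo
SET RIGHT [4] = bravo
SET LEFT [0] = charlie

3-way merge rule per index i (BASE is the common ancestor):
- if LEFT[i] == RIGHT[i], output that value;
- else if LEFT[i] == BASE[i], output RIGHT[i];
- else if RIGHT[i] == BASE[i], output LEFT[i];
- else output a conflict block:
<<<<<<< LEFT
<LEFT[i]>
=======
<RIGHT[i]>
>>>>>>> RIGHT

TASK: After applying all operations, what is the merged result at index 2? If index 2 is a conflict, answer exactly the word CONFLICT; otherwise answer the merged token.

Final LEFT:  [charlie, charlie, foxtrot, charlie, charlie, charlie, delta]
Final RIGHT: [bravo, charlie, delta, alpha, bravo, bravo, bravo]
i=0: L=charlie, R=bravo=BASE -> take LEFT -> charlie
i=1: L=charlie R=charlie -> agree -> charlie
i=2: L=foxtrot=BASE, R=delta -> take RIGHT -> delta
i=3: L=charlie=BASE, R=alpha -> take RIGHT -> alpha
i=4: L=charlie=BASE, R=bravo -> take RIGHT -> bravo
i=5: L=charlie=BASE, R=bravo -> take RIGHT -> bravo
i=6: BASE=alpha L=delta R=bravo all differ -> CONFLICT
Index 2 -> delta

Answer: delta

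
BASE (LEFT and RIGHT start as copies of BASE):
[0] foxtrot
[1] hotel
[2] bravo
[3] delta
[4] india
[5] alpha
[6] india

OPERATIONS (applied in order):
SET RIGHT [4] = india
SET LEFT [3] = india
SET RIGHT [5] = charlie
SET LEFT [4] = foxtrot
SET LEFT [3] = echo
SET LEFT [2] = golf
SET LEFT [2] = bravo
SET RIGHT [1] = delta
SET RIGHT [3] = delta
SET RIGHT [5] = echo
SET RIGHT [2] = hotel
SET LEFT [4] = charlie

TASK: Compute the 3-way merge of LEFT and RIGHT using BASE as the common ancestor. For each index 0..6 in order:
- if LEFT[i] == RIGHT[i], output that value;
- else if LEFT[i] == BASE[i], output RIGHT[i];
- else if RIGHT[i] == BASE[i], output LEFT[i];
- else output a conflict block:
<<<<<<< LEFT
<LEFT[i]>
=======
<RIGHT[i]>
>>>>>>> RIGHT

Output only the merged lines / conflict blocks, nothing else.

Answer: foxtrot
delta
hotel
echo
charlie
echo
india

Derivation:
Final LEFT:  [foxtrot, hotel, bravo, echo, charlie, alpha, india]
Final RIGHT: [foxtrot, delta, hotel, delta, india, echo, india]
i=0: L=foxtrot R=foxtrot -> agree -> foxtrot
i=1: L=hotel=BASE, R=delta -> take RIGHT -> delta
i=2: L=bravo=BASE, R=hotel -> take RIGHT -> hotel
i=3: L=echo, R=delta=BASE -> take LEFT -> echo
i=4: L=charlie, R=india=BASE -> take LEFT -> charlie
i=5: L=alpha=BASE, R=echo -> take RIGHT -> echo
i=6: L=india R=india -> agree -> india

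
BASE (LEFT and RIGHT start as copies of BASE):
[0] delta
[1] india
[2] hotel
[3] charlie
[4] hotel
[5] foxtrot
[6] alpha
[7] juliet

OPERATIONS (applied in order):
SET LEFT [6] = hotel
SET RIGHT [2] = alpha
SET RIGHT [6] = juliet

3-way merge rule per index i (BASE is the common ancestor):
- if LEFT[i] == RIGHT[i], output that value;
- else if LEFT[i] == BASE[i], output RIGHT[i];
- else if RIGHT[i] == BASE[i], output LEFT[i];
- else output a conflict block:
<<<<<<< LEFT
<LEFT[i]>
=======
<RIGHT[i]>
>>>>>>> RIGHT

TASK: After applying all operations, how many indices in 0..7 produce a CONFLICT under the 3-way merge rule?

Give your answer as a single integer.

Answer: 1

Derivation:
Final LEFT:  [delta, india, hotel, charlie, hotel, foxtrot, hotel, juliet]
Final RIGHT: [delta, india, alpha, charlie, hotel, foxtrot, juliet, juliet]
i=0: L=delta R=delta -> agree -> delta
i=1: L=india R=india -> agree -> india
i=2: L=hotel=BASE, R=alpha -> take RIGHT -> alpha
i=3: L=charlie R=charlie -> agree -> charlie
i=4: L=hotel R=hotel -> agree -> hotel
i=5: L=foxtrot R=foxtrot -> agree -> foxtrot
i=6: BASE=alpha L=hotel R=juliet all differ -> CONFLICT
i=7: L=juliet R=juliet -> agree -> juliet
Conflict count: 1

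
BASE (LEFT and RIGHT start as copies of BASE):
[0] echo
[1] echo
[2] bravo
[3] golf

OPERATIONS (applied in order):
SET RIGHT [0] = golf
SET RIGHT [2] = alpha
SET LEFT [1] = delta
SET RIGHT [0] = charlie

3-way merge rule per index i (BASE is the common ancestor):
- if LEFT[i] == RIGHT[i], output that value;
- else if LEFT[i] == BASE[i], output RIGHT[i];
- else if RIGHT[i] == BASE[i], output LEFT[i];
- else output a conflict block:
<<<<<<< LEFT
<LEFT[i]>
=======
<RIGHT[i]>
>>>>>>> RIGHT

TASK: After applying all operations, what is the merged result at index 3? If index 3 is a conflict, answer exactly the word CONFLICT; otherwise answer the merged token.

Final LEFT:  [echo, delta, bravo, golf]
Final RIGHT: [charlie, echo, alpha, golf]
i=0: L=echo=BASE, R=charlie -> take RIGHT -> charlie
i=1: L=delta, R=echo=BASE -> take LEFT -> delta
i=2: L=bravo=BASE, R=alpha -> take RIGHT -> alpha
i=3: L=golf R=golf -> agree -> golf
Index 3 -> golf

Answer: golf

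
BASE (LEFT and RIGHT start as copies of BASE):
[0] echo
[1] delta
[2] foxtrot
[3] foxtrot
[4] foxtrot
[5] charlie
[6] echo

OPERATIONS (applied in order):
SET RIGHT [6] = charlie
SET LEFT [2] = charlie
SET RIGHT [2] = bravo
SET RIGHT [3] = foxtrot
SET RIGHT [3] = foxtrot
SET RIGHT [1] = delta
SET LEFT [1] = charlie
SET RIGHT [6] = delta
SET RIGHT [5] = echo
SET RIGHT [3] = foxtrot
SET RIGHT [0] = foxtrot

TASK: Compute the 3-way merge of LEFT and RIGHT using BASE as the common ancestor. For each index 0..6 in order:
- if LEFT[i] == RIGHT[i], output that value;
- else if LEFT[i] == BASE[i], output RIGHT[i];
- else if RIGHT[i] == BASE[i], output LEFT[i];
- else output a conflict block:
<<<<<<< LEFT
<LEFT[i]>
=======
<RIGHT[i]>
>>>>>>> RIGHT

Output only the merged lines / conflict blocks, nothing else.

Answer: foxtrot
charlie
<<<<<<< LEFT
charlie
=======
bravo
>>>>>>> RIGHT
foxtrot
foxtrot
echo
delta

Derivation:
Final LEFT:  [echo, charlie, charlie, foxtrot, foxtrot, charlie, echo]
Final RIGHT: [foxtrot, delta, bravo, foxtrot, foxtrot, echo, delta]
i=0: L=echo=BASE, R=foxtrot -> take RIGHT -> foxtrot
i=1: L=charlie, R=delta=BASE -> take LEFT -> charlie
i=2: BASE=foxtrot L=charlie R=bravo all differ -> CONFLICT
i=3: L=foxtrot R=foxtrot -> agree -> foxtrot
i=4: L=foxtrot R=foxtrot -> agree -> foxtrot
i=5: L=charlie=BASE, R=echo -> take RIGHT -> echo
i=6: L=echo=BASE, R=delta -> take RIGHT -> delta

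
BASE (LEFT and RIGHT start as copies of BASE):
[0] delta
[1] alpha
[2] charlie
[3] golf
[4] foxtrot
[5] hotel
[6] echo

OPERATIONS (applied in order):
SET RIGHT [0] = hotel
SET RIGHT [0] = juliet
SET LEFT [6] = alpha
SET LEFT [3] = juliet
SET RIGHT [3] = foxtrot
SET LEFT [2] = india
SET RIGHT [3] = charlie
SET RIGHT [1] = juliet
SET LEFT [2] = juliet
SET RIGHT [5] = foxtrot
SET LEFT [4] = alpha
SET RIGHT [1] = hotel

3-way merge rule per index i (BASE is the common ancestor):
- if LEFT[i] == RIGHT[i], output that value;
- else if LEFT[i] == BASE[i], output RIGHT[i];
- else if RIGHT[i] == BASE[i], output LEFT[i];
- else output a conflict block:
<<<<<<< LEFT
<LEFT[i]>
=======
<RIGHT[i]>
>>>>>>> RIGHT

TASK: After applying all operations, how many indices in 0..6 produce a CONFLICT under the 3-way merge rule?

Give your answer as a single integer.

Answer: 1

Derivation:
Final LEFT:  [delta, alpha, juliet, juliet, alpha, hotel, alpha]
Final RIGHT: [juliet, hotel, charlie, charlie, foxtrot, foxtrot, echo]
i=0: L=delta=BASE, R=juliet -> take RIGHT -> juliet
i=1: L=alpha=BASE, R=hotel -> take RIGHT -> hotel
i=2: L=juliet, R=charlie=BASE -> take LEFT -> juliet
i=3: BASE=golf L=juliet R=charlie all differ -> CONFLICT
i=4: L=alpha, R=foxtrot=BASE -> take LEFT -> alpha
i=5: L=hotel=BASE, R=foxtrot -> take RIGHT -> foxtrot
i=6: L=alpha, R=echo=BASE -> take LEFT -> alpha
Conflict count: 1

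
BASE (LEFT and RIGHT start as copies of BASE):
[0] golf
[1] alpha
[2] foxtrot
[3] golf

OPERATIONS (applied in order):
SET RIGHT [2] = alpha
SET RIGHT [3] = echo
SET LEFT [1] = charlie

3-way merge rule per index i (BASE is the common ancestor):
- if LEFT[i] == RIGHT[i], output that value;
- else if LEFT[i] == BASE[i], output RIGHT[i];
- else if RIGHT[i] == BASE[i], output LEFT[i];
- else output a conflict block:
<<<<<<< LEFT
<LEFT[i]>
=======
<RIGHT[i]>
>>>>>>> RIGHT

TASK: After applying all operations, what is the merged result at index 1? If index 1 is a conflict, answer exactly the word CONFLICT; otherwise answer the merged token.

Answer: charlie

Derivation:
Final LEFT:  [golf, charlie, foxtrot, golf]
Final RIGHT: [golf, alpha, alpha, echo]
i=0: L=golf R=golf -> agree -> golf
i=1: L=charlie, R=alpha=BASE -> take LEFT -> charlie
i=2: L=foxtrot=BASE, R=alpha -> take RIGHT -> alpha
i=3: L=golf=BASE, R=echo -> take RIGHT -> echo
Index 1 -> charlie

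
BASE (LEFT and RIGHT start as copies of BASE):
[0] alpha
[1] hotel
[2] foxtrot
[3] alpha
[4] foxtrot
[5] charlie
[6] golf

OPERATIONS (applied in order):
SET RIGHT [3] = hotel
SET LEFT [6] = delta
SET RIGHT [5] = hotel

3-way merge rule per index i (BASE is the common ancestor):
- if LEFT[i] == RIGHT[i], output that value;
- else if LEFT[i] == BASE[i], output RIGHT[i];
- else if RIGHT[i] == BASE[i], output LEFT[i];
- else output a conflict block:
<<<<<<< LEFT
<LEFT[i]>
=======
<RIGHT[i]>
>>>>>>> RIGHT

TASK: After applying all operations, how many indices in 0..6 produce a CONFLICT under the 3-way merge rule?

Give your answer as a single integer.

Answer: 0

Derivation:
Final LEFT:  [alpha, hotel, foxtrot, alpha, foxtrot, charlie, delta]
Final RIGHT: [alpha, hotel, foxtrot, hotel, foxtrot, hotel, golf]
i=0: L=alpha R=alpha -> agree -> alpha
i=1: L=hotel R=hotel -> agree -> hotel
i=2: L=foxtrot R=foxtrot -> agree -> foxtrot
i=3: L=alpha=BASE, R=hotel -> take RIGHT -> hotel
i=4: L=foxtrot R=foxtrot -> agree -> foxtrot
i=5: L=charlie=BASE, R=hotel -> take RIGHT -> hotel
i=6: L=delta, R=golf=BASE -> take LEFT -> delta
Conflict count: 0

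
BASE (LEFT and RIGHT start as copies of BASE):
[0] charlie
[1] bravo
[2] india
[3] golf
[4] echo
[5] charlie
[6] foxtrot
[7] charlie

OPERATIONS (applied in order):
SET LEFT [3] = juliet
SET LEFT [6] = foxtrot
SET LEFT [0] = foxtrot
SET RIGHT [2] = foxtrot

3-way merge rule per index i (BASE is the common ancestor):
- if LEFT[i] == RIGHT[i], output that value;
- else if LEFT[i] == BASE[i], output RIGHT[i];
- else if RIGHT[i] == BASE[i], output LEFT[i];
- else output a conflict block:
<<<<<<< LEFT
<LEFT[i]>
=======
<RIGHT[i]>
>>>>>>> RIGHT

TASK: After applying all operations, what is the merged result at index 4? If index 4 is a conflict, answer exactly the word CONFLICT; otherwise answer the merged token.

Final LEFT:  [foxtrot, bravo, india, juliet, echo, charlie, foxtrot, charlie]
Final RIGHT: [charlie, bravo, foxtrot, golf, echo, charlie, foxtrot, charlie]
i=0: L=foxtrot, R=charlie=BASE -> take LEFT -> foxtrot
i=1: L=bravo R=bravo -> agree -> bravo
i=2: L=india=BASE, R=foxtrot -> take RIGHT -> foxtrot
i=3: L=juliet, R=golf=BASE -> take LEFT -> juliet
i=4: L=echo R=echo -> agree -> echo
i=5: L=charlie R=charlie -> agree -> charlie
i=6: L=foxtrot R=foxtrot -> agree -> foxtrot
i=7: L=charlie R=charlie -> agree -> charlie
Index 4 -> echo

Answer: echo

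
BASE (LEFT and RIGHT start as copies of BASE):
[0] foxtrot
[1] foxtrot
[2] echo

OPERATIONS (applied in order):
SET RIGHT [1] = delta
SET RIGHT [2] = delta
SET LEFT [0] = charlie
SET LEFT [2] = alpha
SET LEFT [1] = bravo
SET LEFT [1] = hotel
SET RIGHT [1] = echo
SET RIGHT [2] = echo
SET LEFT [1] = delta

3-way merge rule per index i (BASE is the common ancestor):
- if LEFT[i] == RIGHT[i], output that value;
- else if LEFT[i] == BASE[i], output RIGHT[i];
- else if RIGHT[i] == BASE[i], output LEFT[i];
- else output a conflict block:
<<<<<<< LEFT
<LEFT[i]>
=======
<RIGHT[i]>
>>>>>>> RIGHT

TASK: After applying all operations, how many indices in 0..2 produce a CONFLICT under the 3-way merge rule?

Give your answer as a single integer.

Answer: 1

Derivation:
Final LEFT:  [charlie, delta, alpha]
Final RIGHT: [foxtrot, echo, echo]
i=0: L=charlie, R=foxtrot=BASE -> take LEFT -> charlie
i=1: BASE=foxtrot L=delta R=echo all differ -> CONFLICT
i=2: L=alpha, R=echo=BASE -> take LEFT -> alpha
Conflict count: 1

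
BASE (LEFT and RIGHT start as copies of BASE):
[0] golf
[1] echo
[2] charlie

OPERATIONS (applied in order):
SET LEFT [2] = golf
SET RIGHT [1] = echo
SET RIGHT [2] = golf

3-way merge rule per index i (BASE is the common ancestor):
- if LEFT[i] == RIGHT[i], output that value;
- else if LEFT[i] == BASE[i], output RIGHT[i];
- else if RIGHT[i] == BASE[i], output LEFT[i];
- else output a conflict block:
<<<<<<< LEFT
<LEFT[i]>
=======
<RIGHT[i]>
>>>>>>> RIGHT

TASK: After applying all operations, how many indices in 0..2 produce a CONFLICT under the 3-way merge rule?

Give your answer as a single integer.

Final LEFT:  [golf, echo, golf]
Final RIGHT: [golf, echo, golf]
i=0: L=golf R=golf -> agree -> golf
i=1: L=echo R=echo -> agree -> echo
i=2: L=golf R=golf -> agree -> golf
Conflict count: 0

Answer: 0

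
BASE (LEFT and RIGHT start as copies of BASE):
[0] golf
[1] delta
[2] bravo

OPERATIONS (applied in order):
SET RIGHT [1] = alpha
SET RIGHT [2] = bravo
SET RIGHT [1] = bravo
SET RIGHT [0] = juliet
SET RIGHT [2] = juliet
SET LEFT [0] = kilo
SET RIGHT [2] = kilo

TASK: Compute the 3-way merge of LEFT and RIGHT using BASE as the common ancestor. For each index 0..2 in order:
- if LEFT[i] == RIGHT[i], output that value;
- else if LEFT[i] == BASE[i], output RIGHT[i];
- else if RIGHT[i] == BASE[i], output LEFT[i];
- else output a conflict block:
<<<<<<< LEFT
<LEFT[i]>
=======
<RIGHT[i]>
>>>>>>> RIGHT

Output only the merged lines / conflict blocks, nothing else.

Final LEFT:  [kilo, delta, bravo]
Final RIGHT: [juliet, bravo, kilo]
i=0: BASE=golf L=kilo R=juliet all differ -> CONFLICT
i=1: L=delta=BASE, R=bravo -> take RIGHT -> bravo
i=2: L=bravo=BASE, R=kilo -> take RIGHT -> kilo

Answer: <<<<<<< LEFT
kilo
=======
juliet
>>>>>>> RIGHT
bravo
kilo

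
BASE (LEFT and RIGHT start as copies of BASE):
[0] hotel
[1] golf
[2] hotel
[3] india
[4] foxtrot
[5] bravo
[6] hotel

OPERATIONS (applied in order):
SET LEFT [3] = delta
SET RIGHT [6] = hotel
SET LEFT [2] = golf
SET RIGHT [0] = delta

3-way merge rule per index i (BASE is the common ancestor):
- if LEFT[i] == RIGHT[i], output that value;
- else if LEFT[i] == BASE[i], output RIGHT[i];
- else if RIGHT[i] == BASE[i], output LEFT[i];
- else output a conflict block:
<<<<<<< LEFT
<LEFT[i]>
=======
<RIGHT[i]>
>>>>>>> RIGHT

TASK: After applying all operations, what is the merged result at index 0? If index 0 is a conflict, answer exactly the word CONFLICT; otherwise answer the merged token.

Final LEFT:  [hotel, golf, golf, delta, foxtrot, bravo, hotel]
Final RIGHT: [delta, golf, hotel, india, foxtrot, bravo, hotel]
i=0: L=hotel=BASE, R=delta -> take RIGHT -> delta
i=1: L=golf R=golf -> agree -> golf
i=2: L=golf, R=hotel=BASE -> take LEFT -> golf
i=3: L=delta, R=india=BASE -> take LEFT -> delta
i=4: L=foxtrot R=foxtrot -> agree -> foxtrot
i=5: L=bravo R=bravo -> agree -> bravo
i=6: L=hotel R=hotel -> agree -> hotel
Index 0 -> delta

Answer: delta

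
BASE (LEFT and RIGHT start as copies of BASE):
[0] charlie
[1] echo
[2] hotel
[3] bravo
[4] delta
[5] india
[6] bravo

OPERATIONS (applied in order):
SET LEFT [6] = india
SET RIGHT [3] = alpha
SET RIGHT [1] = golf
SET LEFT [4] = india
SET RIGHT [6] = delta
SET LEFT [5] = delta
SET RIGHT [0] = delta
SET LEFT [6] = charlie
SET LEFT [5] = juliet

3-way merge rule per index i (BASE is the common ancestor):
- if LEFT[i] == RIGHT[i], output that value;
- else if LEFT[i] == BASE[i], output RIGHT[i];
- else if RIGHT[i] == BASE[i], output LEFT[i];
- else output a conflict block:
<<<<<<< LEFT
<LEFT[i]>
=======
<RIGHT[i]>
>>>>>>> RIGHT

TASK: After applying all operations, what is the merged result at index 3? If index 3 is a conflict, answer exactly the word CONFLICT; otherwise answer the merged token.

Answer: alpha

Derivation:
Final LEFT:  [charlie, echo, hotel, bravo, india, juliet, charlie]
Final RIGHT: [delta, golf, hotel, alpha, delta, india, delta]
i=0: L=charlie=BASE, R=delta -> take RIGHT -> delta
i=1: L=echo=BASE, R=golf -> take RIGHT -> golf
i=2: L=hotel R=hotel -> agree -> hotel
i=3: L=bravo=BASE, R=alpha -> take RIGHT -> alpha
i=4: L=india, R=delta=BASE -> take LEFT -> india
i=5: L=juliet, R=india=BASE -> take LEFT -> juliet
i=6: BASE=bravo L=charlie R=delta all differ -> CONFLICT
Index 3 -> alpha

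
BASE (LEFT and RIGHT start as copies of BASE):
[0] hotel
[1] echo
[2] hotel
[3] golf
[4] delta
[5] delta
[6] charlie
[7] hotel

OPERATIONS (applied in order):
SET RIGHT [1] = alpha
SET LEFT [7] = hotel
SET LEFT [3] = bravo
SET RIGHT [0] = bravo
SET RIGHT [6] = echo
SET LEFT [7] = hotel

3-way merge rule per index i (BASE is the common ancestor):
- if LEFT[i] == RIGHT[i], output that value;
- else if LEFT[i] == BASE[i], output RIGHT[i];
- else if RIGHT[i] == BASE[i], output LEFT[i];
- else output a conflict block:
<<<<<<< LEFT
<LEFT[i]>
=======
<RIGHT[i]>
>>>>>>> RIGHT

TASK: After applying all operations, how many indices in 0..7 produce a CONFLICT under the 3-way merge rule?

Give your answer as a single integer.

Final LEFT:  [hotel, echo, hotel, bravo, delta, delta, charlie, hotel]
Final RIGHT: [bravo, alpha, hotel, golf, delta, delta, echo, hotel]
i=0: L=hotel=BASE, R=bravo -> take RIGHT -> bravo
i=1: L=echo=BASE, R=alpha -> take RIGHT -> alpha
i=2: L=hotel R=hotel -> agree -> hotel
i=3: L=bravo, R=golf=BASE -> take LEFT -> bravo
i=4: L=delta R=delta -> agree -> delta
i=5: L=delta R=delta -> agree -> delta
i=6: L=charlie=BASE, R=echo -> take RIGHT -> echo
i=7: L=hotel R=hotel -> agree -> hotel
Conflict count: 0

Answer: 0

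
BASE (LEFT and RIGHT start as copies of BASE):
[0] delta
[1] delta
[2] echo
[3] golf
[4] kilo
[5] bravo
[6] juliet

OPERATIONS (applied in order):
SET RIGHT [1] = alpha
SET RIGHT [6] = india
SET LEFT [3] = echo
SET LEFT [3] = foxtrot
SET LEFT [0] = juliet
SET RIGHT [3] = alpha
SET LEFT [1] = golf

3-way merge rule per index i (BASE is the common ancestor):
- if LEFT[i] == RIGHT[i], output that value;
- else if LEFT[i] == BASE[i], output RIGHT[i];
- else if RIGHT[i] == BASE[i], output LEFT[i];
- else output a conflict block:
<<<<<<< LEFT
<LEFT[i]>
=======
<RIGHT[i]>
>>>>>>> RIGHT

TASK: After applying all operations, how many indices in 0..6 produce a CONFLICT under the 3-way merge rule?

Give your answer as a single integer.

Final LEFT:  [juliet, golf, echo, foxtrot, kilo, bravo, juliet]
Final RIGHT: [delta, alpha, echo, alpha, kilo, bravo, india]
i=0: L=juliet, R=delta=BASE -> take LEFT -> juliet
i=1: BASE=delta L=golf R=alpha all differ -> CONFLICT
i=2: L=echo R=echo -> agree -> echo
i=3: BASE=golf L=foxtrot R=alpha all differ -> CONFLICT
i=4: L=kilo R=kilo -> agree -> kilo
i=5: L=bravo R=bravo -> agree -> bravo
i=6: L=juliet=BASE, R=india -> take RIGHT -> india
Conflict count: 2

Answer: 2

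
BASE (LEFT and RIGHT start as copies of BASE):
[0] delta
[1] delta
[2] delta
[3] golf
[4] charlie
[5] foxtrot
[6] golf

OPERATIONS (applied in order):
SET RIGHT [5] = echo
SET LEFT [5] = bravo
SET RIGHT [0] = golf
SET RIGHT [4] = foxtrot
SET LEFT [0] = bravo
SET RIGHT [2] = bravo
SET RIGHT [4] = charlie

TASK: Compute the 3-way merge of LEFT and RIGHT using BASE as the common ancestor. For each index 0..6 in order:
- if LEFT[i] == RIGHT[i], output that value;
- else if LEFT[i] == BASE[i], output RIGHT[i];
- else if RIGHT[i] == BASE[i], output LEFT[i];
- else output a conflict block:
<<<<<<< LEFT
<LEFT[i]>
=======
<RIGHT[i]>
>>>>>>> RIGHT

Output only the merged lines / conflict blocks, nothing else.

Final LEFT:  [bravo, delta, delta, golf, charlie, bravo, golf]
Final RIGHT: [golf, delta, bravo, golf, charlie, echo, golf]
i=0: BASE=delta L=bravo R=golf all differ -> CONFLICT
i=1: L=delta R=delta -> agree -> delta
i=2: L=delta=BASE, R=bravo -> take RIGHT -> bravo
i=3: L=golf R=golf -> agree -> golf
i=4: L=charlie R=charlie -> agree -> charlie
i=5: BASE=foxtrot L=bravo R=echo all differ -> CONFLICT
i=6: L=golf R=golf -> agree -> golf

Answer: <<<<<<< LEFT
bravo
=======
golf
>>>>>>> RIGHT
delta
bravo
golf
charlie
<<<<<<< LEFT
bravo
=======
echo
>>>>>>> RIGHT
golf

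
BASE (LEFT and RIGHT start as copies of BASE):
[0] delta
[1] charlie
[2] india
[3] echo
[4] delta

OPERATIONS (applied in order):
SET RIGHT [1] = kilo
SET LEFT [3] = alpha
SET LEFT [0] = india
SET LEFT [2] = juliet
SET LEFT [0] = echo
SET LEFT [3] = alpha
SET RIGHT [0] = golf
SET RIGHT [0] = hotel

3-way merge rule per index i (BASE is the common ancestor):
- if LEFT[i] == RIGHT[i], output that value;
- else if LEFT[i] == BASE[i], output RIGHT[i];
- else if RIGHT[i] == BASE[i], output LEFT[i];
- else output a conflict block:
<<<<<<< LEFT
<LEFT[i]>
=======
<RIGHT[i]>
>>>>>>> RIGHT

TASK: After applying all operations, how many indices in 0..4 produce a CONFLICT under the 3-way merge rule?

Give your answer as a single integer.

Final LEFT:  [echo, charlie, juliet, alpha, delta]
Final RIGHT: [hotel, kilo, india, echo, delta]
i=0: BASE=delta L=echo R=hotel all differ -> CONFLICT
i=1: L=charlie=BASE, R=kilo -> take RIGHT -> kilo
i=2: L=juliet, R=india=BASE -> take LEFT -> juliet
i=3: L=alpha, R=echo=BASE -> take LEFT -> alpha
i=4: L=delta R=delta -> agree -> delta
Conflict count: 1

Answer: 1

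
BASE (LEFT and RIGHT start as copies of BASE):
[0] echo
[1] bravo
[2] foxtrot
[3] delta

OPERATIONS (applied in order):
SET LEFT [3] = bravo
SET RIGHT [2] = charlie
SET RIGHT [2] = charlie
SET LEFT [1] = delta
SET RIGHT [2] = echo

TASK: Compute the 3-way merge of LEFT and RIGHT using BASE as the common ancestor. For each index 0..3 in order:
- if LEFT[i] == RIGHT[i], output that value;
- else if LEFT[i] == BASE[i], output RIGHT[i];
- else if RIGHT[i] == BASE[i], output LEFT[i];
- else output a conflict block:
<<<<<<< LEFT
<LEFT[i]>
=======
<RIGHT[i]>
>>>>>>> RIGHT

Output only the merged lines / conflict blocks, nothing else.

Final LEFT:  [echo, delta, foxtrot, bravo]
Final RIGHT: [echo, bravo, echo, delta]
i=0: L=echo R=echo -> agree -> echo
i=1: L=delta, R=bravo=BASE -> take LEFT -> delta
i=2: L=foxtrot=BASE, R=echo -> take RIGHT -> echo
i=3: L=bravo, R=delta=BASE -> take LEFT -> bravo

Answer: echo
delta
echo
bravo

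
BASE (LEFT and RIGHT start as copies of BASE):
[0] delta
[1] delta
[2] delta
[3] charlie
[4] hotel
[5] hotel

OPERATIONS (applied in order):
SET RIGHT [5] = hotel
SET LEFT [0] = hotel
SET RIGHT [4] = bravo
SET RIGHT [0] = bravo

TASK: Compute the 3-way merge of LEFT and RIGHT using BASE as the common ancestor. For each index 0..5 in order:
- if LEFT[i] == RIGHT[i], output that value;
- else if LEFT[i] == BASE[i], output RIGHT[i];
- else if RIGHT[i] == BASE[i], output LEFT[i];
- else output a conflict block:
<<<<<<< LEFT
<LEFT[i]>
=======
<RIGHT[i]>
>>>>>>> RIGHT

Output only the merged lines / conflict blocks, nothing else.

Final LEFT:  [hotel, delta, delta, charlie, hotel, hotel]
Final RIGHT: [bravo, delta, delta, charlie, bravo, hotel]
i=0: BASE=delta L=hotel R=bravo all differ -> CONFLICT
i=1: L=delta R=delta -> agree -> delta
i=2: L=delta R=delta -> agree -> delta
i=3: L=charlie R=charlie -> agree -> charlie
i=4: L=hotel=BASE, R=bravo -> take RIGHT -> bravo
i=5: L=hotel R=hotel -> agree -> hotel

Answer: <<<<<<< LEFT
hotel
=======
bravo
>>>>>>> RIGHT
delta
delta
charlie
bravo
hotel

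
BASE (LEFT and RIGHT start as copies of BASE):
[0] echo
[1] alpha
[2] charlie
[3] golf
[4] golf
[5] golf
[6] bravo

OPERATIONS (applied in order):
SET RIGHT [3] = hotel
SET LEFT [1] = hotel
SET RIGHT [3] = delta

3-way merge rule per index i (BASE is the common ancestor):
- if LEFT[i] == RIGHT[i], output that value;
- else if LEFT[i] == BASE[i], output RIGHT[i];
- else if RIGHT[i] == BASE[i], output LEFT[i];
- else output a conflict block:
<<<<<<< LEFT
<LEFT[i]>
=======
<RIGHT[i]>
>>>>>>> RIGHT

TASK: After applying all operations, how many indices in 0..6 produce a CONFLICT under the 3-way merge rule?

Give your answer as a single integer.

Answer: 0

Derivation:
Final LEFT:  [echo, hotel, charlie, golf, golf, golf, bravo]
Final RIGHT: [echo, alpha, charlie, delta, golf, golf, bravo]
i=0: L=echo R=echo -> agree -> echo
i=1: L=hotel, R=alpha=BASE -> take LEFT -> hotel
i=2: L=charlie R=charlie -> agree -> charlie
i=3: L=golf=BASE, R=delta -> take RIGHT -> delta
i=4: L=golf R=golf -> agree -> golf
i=5: L=golf R=golf -> agree -> golf
i=6: L=bravo R=bravo -> agree -> bravo
Conflict count: 0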